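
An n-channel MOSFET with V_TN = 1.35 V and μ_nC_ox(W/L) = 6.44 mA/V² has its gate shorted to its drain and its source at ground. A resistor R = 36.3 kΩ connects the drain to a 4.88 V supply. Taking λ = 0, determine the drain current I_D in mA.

I_D = 0.0926 mA

With gate tied to drain, V_GS = V_DS ≥ V_GS − V_TN, so the device is in saturation.
KCL at the drain: ½ k_n (V_GS − V_TN)² = (V_DD − V_GS)/R.
Let x = V_GS − 1.35. Then 117 x² + x − 3.53 = 0, giving x = 0.17 V (positive root), so V_GS = 1.52 V.
I_D = (V_DD − V_GS)/R = (4.88 − 1.52) / 36.3 = 0.0926 mA.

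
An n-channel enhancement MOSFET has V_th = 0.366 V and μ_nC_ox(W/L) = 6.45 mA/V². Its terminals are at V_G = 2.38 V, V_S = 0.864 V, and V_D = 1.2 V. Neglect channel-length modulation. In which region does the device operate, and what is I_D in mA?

Triode; I_D = 2.13 mA

V_GS = V_G − V_S = 2.38 − 0.864 = 1.52 V; V_DS = V_D − V_S = 1.2 − 0.864 = 0.336 V.
V_ov = V_GS − V_th = 1.52 − 0.366 = 1.15 V.
Since V_DS = 0.336 V < V_ov = 1.15 V, the device is in the triode region.
I_D = k_n [V_ov · V_DS − ½ V_DS²] = 6.45 × [1.15 × 0.336 − 0.5 × 0.336²] = 2.13 mA.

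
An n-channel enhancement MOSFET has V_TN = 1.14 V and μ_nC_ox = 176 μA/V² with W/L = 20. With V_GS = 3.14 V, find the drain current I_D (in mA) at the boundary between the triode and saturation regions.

I_D = 7.04 mA

At the boundary V_DS = V_ov = V_GS − V_TN = 3.14 − 1.14 = 2 V.
k_n = μ_nC_ox · (W/L) = 3.52 mA/V².
I_D = ½ k_n V_ov² = 0.5 × 3.52 × 2² = 7.04 mA.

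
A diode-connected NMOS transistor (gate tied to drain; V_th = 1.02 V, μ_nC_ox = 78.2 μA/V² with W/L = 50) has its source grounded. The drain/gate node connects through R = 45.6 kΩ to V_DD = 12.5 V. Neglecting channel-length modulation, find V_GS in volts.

V_GS = 1.37 V

With gate tied to drain, V_GS = V_DS ≥ V_GS − V_th, so the device is in saturation.
k_n = μ_nC_ox · (W/L) = 3.91 mA/V².
KCL at the drain: ½ k_n (V_GS − V_th)² = (V_DD − V_GS)/R.
Let x = V_GS − 1.02. Then 89.1 x² + x − 11.48 = 0, giving x = 0.353 V (positive root), so V_GS = 1.37 V.
I_D = (V_DD − V_GS)/R = (12.5 − 1.37) / 45.6 = 0.244 mA.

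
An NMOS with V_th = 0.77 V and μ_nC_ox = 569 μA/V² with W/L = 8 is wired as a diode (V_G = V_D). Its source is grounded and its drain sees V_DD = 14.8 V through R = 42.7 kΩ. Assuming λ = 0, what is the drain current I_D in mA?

With gate tied to drain, V_GS = V_DS ≥ V_GS − V_th, so the device is in saturation.
k_n = μ_nC_ox · (W/L) = 4.552 mA/V².
KCL at the drain: ½ k_n (V_GS − V_th)² = (V_DD − V_GS)/R.
Let x = V_GS − 0.77. Then 97.2 x² + x − 14.03 = 0, giving x = 0.375 V (positive root), so V_GS = 1.14 V.
I_D = (V_DD − V_GS)/R = (14.8 − 1.14) / 42.7 = 0.32 mA.

I_D = 0.320 mA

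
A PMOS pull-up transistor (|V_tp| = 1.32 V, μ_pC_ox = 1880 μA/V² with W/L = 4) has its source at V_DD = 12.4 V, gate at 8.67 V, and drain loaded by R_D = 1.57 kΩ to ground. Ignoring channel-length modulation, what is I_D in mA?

V_SG = V_DD − V_G = 12.4 − 8.67 = 3.73 V, so V_ov = 3.73 − 1.32 = 2.41 V.
k_p = μ_pC_ox · (W/L) = 7.52 mA/V².
Assume saturation: I_D = ½ k_p V_ov² = 0.5 × 7.52 × 2.41² = 21.8 mA, giving V_SD = V_DD − I_D R_D = 12.4 − 21.8 × 1.57 = -21.9 V.
But -21.9 V < V_ov = 2.41 V, so the device is actually in triode.
In triode I_D = k_p[V_ov V_SD − ½ V_SD²] and I_D = (V_DD − V_SD)/R_D. Equating: 5.9 V_SD² − 29.45 V_SD + 12.4 = 0, giving V_SD = 0.464 V (the root below V_ov).
I_D = (12.4 − 0.464) / 1.57 = 7.6 mA.

I_D = 7.60 mA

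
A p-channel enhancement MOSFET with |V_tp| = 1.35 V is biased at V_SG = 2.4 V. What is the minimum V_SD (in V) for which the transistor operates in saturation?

V_SD,sat = 1.05 V

The boundary between triode and saturation is V_SD = V_SG − |V_tp| = V_ov.
V_ov = 2.4 − 1.35 = 1.05 V.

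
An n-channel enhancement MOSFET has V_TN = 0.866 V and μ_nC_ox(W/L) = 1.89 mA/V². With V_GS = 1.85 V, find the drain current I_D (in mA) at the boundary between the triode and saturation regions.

I_D = 0.915 mA

At the boundary V_DS = V_ov = V_GS − V_TN = 1.85 − 0.866 = 0.984 V.
I_D = ½ k_n V_ov² = 0.5 × 1.89 × 0.984² = 0.915 mA.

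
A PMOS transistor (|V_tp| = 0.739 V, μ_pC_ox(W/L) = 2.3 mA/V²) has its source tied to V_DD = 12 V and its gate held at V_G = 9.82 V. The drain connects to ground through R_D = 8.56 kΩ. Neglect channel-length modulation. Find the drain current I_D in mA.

I_D = 1.34 mA

V_SG = V_DD − V_G = 12 − 9.82 = 2.18 V, so V_ov = 2.18 − 0.739 = 1.44 V.
Assume saturation: I_D = ½ k_p V_ov² = 0.5 × 2.3 × 1.44² = 2.39 mA, giving V_SD = V_DD − I_D R_D = 12 − 2.39 × 8.56 = -8.44 V.
But -8.44 V < V_ov = 1.44 V, so the device is actually in triode.
In triode I_D = k_p[V_ov V_SD − ½ V_SD²] and I_D = (V_DD − V_SD)/R_D. Equating: 9.84 V_SD² − 29.37 V_SD + 12 = 0, giving V_SD = 0.489 V (the root below V_ov).
I_D = (12 − 0.489) / 8.56 = 1.34 mA.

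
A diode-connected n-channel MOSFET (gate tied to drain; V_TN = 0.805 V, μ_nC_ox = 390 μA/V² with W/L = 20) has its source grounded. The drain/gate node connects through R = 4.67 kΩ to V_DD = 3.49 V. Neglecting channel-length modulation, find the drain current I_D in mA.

I_D = 0.498 mA

With gate tied to drain, V_GS = V_DS ≥ V_GS − V_TN, so the device is in saturation.
k_n = μ_nC_ox · (W/L) = 7.8 mA/V².
KCL at the drain: ½ k_n (V_GS − V_TN)² = (V_DD − V_GS)/R.
Let x = V_GS − 0.805. Then 18.2 x² + x − 2.685 = 0, giving x = 0.357 V (positive root), so V_GS = 1.16 V.
I_D = (V_DD − V_GS)/R = (3.49 − 1.16) / 4.67 = 0.498 mA.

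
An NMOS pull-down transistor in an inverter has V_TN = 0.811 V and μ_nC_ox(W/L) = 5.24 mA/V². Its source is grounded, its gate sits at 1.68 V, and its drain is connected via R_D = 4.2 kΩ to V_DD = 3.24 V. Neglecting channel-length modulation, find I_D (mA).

I_D = 0.729 mA

V_GS = V_G = 1.68 V, so V_ov = 1.68 − 0.811 = 0.869 V.
Assume saturation: I_D = ½ k_n V_ov² = 0.5 × 5.24 × 0.869² = 1.98 mA, giving V_DS = V_DD − I_D R_D = 3.24 − 1.98 × 4.2 = -5.07 V.
But -5.07 V < V_ov = 0.869 V, so the device is actually in triode.
In triode I_D = k_n[V_ov V_DS − ½ V_DS²] and I_D = (V_DD − V_DS)/R_D. Equating: 11 V_DS² − 20.12 V_DS + 3.24 = 0, giving V_DS = 0.178 V (the root below V_ov).
I_D = (3.24 − 0.178) / 4.2 = 0.729 mA.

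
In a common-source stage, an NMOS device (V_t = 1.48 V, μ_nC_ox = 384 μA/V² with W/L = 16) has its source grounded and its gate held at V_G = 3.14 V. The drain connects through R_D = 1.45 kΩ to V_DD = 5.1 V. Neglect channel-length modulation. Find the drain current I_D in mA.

V_GS = V_G = 3.14 V, so V_ov = 3.14 − 1.48 = 1.66 V.
k_n = μ_nC_ox · (W/L) = 6.144 mA/V².
Assume saturation: I_D = ½ k_n V_ov² = 0.5 × 6.144 × 1.66² = 8.47 mA, giving V_DS = V_DD − I_D R_D = 5.1 − 8.47 × 1.45 = -7.17 V.
But -7.17 V < V_ov = 1.66 V, so the device is actually in triode.
In triode I_D = k_n[V_ov V_DS − ½ V_DS²] and I_D = (V_DD − V_DS)/R_D. Equating: 4.45 V_DS² − 15.79 V_DS + 5.1 = 0, giving V_DS = 0.359 V (the root below V_ov).
I_D = (5.1 − 0.359) / 1.45 = 3.27 mA.

I_D = 3.27 mA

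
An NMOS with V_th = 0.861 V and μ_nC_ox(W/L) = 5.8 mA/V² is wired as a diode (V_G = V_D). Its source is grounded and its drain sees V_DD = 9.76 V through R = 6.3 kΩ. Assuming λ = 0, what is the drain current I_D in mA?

I_D = 1.31 mA

With gate tied to drain, V_GS = V_DS ≥ V_GS − V_th, so the device is in saturation.
KCL at the drain: ½ k_n (V_GS − V_th)² = (V_DD − V_GS)/R.
Let x = V_GS − 0.861. Then 18.3 x² + x − 8.899 = 0, giving x = 0.671 V (positive root), so V_GS = 1.53 V.
I_D = (V_DD − V_GS)/R = (9.76 − 1.53) / 6.3 = 1.31 mA.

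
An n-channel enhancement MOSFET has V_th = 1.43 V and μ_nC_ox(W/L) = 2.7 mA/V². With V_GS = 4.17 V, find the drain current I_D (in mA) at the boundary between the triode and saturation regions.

At the boundary V_DS = V_ov = V_GS − V_th = 4.17 − 1.43 = 2.74 V.
I_D = ½ k_n V_ov² = 0.5 × 2.7 × 2.74² = 10.1 mA.

I_D = 10.1 mA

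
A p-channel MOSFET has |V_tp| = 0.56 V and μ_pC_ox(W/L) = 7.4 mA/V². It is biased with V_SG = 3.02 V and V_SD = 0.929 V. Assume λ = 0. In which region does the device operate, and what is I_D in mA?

V_ov = V_SG − |V_tp| = 3.02 − 0.56 = 2.46 V.
Since V_SD = 0.929 V < V_ov = 2.46 V, the device is in the triode region.
I_D = k_p [V_ov · V_SD − ½ V_SD²] = 7.4 × [2.46 × 0.929 − 0.5 × 0.929²] = 13.7 mA.

Triode; I_D = 13.7 mA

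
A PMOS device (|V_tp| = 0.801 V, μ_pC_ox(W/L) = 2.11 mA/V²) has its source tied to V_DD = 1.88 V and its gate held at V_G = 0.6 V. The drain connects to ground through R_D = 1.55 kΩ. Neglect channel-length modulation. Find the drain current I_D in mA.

I_D = 0.242 mA

V_SG = V_DD − V_G = 1.88 − 0.6 = 1.28 V, so V_ov = 1.28 − 0.801 = 0.479 V.
Assume saturation: I_D = ½ k_p V_ov² = 0.5 × 2.11 × 0.479² = 0.242 mA, giving V_SD = V_DD − I_D R_D = 1.88 − 0.242 × 1.55 = 1.5 V.
V_SD = 1.5 V ≥ V_ov = 0.479 V, confirming saturation.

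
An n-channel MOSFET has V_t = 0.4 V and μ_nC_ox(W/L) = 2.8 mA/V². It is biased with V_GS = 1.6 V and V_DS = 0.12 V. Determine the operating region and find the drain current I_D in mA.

Triode; I_D = 0.383 mA

V_ov = V_GS − V_t = 1.6 − 0.4 = 1.2 V.
Since V_DS = 0.12 V < V_ov = 1.2 V, the device is in the triode region.
I_D = k_n [V_ov · V_DS − ½ V_DS²] = 2.8 × [1.2 × 0.12 − 0.5 × 0.12²] = 0.383 mA.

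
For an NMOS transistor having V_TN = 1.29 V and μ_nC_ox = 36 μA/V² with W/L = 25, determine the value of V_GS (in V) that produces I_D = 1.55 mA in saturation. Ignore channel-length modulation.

V_GS = 3.15 V

k_n = μ_nC_ox · (W/L) = 0.9 mA/V².
In saturation I_D = ½ k_n (V_GS − V_TN)², so V_GS − V_TN = √(2 I_D / k_n) = √(2 × 1.55 / 0.9) = 1.86 V.
V_GS = 1.29 + 1.86 = 3.15 V.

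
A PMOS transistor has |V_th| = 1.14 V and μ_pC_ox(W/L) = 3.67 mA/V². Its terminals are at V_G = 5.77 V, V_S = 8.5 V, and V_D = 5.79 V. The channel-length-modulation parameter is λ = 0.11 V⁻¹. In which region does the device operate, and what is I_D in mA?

Saturation; I_D = 6.02 mA

V_SG = V_S − V_G = 8.5 − 5.77 = 2.73 V; V_SD = V_S − V_D = 8.5 − 5.79 = 2.71 V.
V_ov = V_SG − |V_th| = 2.73 − 1.14 = 1.59 V.
Since V_SD = 2.71 V ≥ V_ov = 1.59 V, the device is in saturation.
I_D = ½ k_p V_ov² (1 + λ V_SD) = 0.5 × 3.67 × 1.59² × (1 + 0.11 × 2.71) = 6.02 mA.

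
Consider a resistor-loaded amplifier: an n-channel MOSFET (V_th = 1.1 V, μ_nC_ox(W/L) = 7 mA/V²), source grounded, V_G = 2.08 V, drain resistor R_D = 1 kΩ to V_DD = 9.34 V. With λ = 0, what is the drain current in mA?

I_D = 3.36 mA

V_GS = V_G = 2.08 V, so V_ov = 2.08 − 1.1 = 0.98 V.
Assume saturation: I_D = ½ k_n V_ov² = 0.5 × 7 × 0.98² = 3.36 mA, giving V_DS = V_DD − I_D R_D = 9.34 − 3.36 × 1 = 5.98 V.
V_DS = 5.98 V ≥ V_ov = 0.98 V, confirming saturation.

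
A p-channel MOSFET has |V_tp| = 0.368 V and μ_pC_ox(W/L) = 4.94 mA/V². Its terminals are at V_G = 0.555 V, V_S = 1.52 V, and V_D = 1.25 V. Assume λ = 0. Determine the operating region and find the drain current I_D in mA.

V_SG = V_S − V_G = 1.52 − 0.555 = 0.965 V; V_SD = V_S − V_D = 1.52 − 1.25 = 0.27 V.
V_ov = V_SG − |V_tp| = 0.965 − 0.368 = 0.597 V.
Since V_SD = 0.27 V < V_ov = 0.597 V, the device is in the triode region.
I_D = k_p [V_ov · V_SD − ½ V_SD²] = 4.94 × [0.597 × 0.27 − 0.5 × 0.27²] = 0.616 mA.

Triode; I_D = 0.616 mA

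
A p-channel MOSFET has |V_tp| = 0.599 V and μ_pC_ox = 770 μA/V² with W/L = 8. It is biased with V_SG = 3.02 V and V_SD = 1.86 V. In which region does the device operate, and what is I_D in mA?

k_p = μ_pC_ox · (W/L) = 6.16 mA/V².
V_ov = V_SG − |V_tp| = 3.02 − 0.599 = 2.42 V.
Since V_SD = 1.86 V < V_ov = 2.42 V, the device is in the triode region.
I_D = k_p [V_ov · V_SD − ½ V_SD²] = 6.16 × [2.42 × 1.86 − 0.5 × 1.86²] = 17.1 mA.

Triode; I_D = 17.1 mA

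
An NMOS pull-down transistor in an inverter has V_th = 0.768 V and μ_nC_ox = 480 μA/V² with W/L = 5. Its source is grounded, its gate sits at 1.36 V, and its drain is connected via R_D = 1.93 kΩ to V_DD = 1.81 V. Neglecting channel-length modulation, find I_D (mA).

V_GS = V_G = 1.36 V, so V_ov = 1.36 − 0.768 = 0.592 V.
k_n = μ_nC_ox · (W/L) = 2.4 mA/V².
Assume saturation: I_D = ½ k_n V_ov² = 0.5 × 2.4 × 0.592² = 0.421 mA, giving V_DS = V_DD − I_D R_D = 1.81 − 0.421 × 1.93 = 0.998 V.
V_DS = 0.998 V ≥ V_ov = 0.592 V, confirming saturation.

I_D = 0.421 mA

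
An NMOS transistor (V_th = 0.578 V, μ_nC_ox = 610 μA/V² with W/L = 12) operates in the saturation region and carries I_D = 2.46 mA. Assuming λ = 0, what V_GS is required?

V_GS = 1.40 V

k_n = μ_nC_ox · (W/L) = 7.32 mA/V².
In saturation I_D = ½ k_n (V_GS − V_th)², so V_GS − V_th = √(2 I_D / k_n) = √(2 × 2.46 / 7.32) = 0.82 V.
V_GS = 0.578 + 0.82 = 1.4 V.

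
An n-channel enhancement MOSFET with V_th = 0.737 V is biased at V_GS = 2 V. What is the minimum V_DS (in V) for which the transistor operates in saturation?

V_DS,sat = 1.26 V

The boundary between triode and saturation is V_DS = V_GS − V_th = V_ov.
V_ov = 2 − 0.737 = 1.26 V.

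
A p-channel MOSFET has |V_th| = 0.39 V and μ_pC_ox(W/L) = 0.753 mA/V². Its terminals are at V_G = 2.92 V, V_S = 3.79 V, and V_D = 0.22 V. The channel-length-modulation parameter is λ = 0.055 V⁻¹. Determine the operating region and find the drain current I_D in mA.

V_SG = V_S − V_G = 3.79 − 2.92 = 0.87 V; V_SD = V_S − V_D = 3.79 − 0.22 = 3.57 V.
V_ov = V_SG − |V_th| = 0.87 − 0.39 = 0.48 V.
Since V_SD = 3.57 V ≥ V_ov = 0.48 V, the device is in saturation.
I_D = ½ k_p V_ov² (1 + λ V_SD) = 0.5 × 0.753 × 0.48² × (1 + 0.055 × 3.57) = 0.104 mA.

Saturation; I_D = 0.104 mA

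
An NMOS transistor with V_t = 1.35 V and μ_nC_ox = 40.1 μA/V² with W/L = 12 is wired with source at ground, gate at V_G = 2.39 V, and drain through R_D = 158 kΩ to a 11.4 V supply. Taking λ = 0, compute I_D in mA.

I_D = 0.0712 mA

V_GS = V_G = 2.39 V, so V_ov = 2.39 − 1.35 = 1.04 V.
k_n = μ_nC_ox · (W/L) = 0.4812 mA/V².
Assume saturation: I_D = ½ k_n V_ov² = 0.5 × 0.4812 × 1.04² = 0.26 mA, giving V_DS = V_DD − I_D R_D = 11.4 − 0.26 × 158 = -29.7 V.
But -29.7 V < V_ov = 1.04 V, so the device is actually in triode.
In triode I_D = k_n[V_ov V_DS − ½ V_DS²] and I_D = (V_DD − V_DS)/R_D. Equating: 38 V_DS² − 80.07 V_DS + 11.4 = 0, giving V_DS = 0.154 V (the root below V_ov).
I_D = (11.4 − 0.154) / 158 = 0.0712 mA.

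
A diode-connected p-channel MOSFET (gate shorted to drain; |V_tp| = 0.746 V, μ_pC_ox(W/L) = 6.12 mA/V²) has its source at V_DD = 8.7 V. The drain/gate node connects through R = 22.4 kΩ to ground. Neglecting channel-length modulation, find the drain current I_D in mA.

With gate tied to drain, V_SG = V_SD ≥ V_SG − |V_tp|, so the device is in saturation.
KCL at the drain: ½ k_p (V_SG − |V_tp|)² = (V_DD − V_SG)/R.
Let x = V_SG − 0.746. Then 68.5 x² + x − 7.954 = 0, giving x = 0.333 V (positive root), so V_SG = 1.08 V.
I_D = (V_DD − V_SG)/R = (8.7 − 1.08) / 22.4 = 0.34 mA.

I_D = 0.340 mA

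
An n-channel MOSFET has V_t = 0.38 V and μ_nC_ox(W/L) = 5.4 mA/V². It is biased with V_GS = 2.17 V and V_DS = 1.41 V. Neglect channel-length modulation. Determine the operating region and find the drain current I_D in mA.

Triode; I_D = 8.26 mA

V_ov = V_GS − V_t = 2.17 − 0.38 = 1.79 V.
Since V_DS = 1.41 V < V_ov = 1.79 V, the device is in the triode region.
I_D = k_n [V_ov · V_DS − ½ V_DS²] = 5.4 × [1.79 × 1.41 − 0.5 × 1.41²] = 8.26 mA.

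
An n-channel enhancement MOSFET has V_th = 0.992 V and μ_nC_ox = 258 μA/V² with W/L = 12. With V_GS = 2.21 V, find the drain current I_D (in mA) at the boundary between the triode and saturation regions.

At the boundary V_DS = V_ov = V_GS − V_th = 2.21 − 0.992 = 1.22 V.
k_n = μ_nC_ox · (W/L) = 3.096 mA/V².
I_D = ½ k_n V_ov² = 0.5 × 3.096 × 1.22² = 2.3 mA.

I_D = 2.30 mA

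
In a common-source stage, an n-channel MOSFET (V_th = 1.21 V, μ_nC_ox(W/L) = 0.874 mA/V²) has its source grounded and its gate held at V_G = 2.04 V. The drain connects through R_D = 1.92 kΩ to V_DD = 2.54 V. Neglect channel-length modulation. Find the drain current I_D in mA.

V_GS = V_G = 2.04 V, so V_ov = 2.04 − 1.21 = 0.83 V.
Assume saturation: I_D = ½ k_n V_ov² = 0.5 × 0.874 × 0.83² = 0.301 mA, giving V_DS = V_DD − I_D R_D = 2.54 − 0.301 × 1.92 = 1.96 V.
V_DS = 1.96 V ≥ V_ov = 0.83 V, confirming saturation.

I_D = 0.301 mA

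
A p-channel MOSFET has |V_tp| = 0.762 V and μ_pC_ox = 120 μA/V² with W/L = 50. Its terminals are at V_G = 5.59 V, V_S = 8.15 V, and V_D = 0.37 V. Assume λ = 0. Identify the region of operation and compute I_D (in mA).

Saturation; I_D = 9.70 mA

V_SG = V_S − V_G = 8.15 − 5.59 = 2.56 V; V_SD = V_S − V_D = 8.15 − 0.37 = 7.78 V.
k_p = μ_pC_ox · (W/L) = 6 mA/V².
V_ov = V_SG − |V_tp| = 2.56 − 0.762 = 1.8 V.
Since V_SD = 7.78 V ≥ V_ov = 1.8 V, the device is in saturation.
I_D = ½ k_p V_ov² = 0.5 × 6 × 1.8² = 9.7 mA.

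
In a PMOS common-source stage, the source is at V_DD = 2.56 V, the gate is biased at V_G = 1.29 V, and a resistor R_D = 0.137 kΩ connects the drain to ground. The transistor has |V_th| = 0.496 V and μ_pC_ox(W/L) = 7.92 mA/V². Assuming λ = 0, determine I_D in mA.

I_D = 2.37 mA

V_SG = V_DD − V_G = 2.56 − 1.29 = 1.27 V, so V_ov = 1.27 − 0.496 = 0.774 V.
Assume saturation: I_D = ½ k_p V_ov² = 0.5 × 7.92 × 0.774² = 2.37 mA, giving V_SD = V_DD − I_D R_D = 2.56 − 2.37 × 0.137 = 2.23 V.
V_SD = 2.23 V ≥ V_ov = 0.774 V, confirming saturation.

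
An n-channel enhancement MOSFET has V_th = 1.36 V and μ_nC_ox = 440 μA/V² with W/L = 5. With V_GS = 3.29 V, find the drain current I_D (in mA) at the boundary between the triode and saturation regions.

I_D = 4.10 mA

At the boundary V_DS = V_ov = V_GS − V_th = 3.29 − 1.36 = 1.93 V.
k_n = μ_nC_ox · (W/L) = 2.2 mA/V².
I_D = ½ k_n V_ov² = 0.5 × 2.2 × 1.93² = 4.1 mA.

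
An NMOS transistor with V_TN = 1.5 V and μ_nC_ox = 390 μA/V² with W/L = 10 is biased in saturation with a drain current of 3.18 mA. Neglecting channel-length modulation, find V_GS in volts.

k_n = μ_nC_ox · (W/L) = 3.9 mA/V².
In saturation I_D = ½ k_n (V_GS − V_TN)², so V_GS − V_TN = √(2 I_D / k_n) = √(2 × 3.18 / 3.9) = 1.28 V.
V_GS = 1.5 + 1.28 = 2.78 V.

V_GS = 2.78 V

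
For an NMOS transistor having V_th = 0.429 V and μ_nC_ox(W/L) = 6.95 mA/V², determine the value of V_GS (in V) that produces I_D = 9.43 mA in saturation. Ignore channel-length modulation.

V_GS = 2.08 V

In saturation I_D = ½ k_n (V_GS − V_th)², so V_GS − V_th = √(2 I_D / k_n) = √(2 × 9.43 / 6.95) = 1.65 V.
V_GS = 0.429 + 1.65 = 2.08 V.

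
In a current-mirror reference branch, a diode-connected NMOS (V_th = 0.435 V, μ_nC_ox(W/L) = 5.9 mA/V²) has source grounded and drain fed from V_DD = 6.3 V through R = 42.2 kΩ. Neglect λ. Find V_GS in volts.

V_GS = 0.648 V

With gate tied to drain, V_GS = V_DS ≥ V_GS − V_th, so the device is in saturation.
KCL at the drain: ½ k_n (V_GS − V_th)² = (V_DD − V_GS)/R.
Let x = V_GS − 0.435. Then 124 x² + x − 5.865 = 0, giving x = 0.213 V (positive root), so V_GS = 0.648 V.
I_D = (V_DD − V_GS)/R = (6.3 − 0.648) / 42.2 = 0.134 mA.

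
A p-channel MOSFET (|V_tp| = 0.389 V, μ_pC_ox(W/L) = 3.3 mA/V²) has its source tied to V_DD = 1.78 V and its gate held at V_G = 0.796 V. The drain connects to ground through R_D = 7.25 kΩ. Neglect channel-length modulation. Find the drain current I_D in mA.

V_SG = V_DD − V_G = 1.78 − 0.796 = 0.984 V, so V_ov = 0.984 − 0.389 = 0.595 V.
Assume saturation: I_D = ½ k_p V_ov² = 0.5 × 3.3 × 0.595² = 0.584 mA, giving V_SD = V_DD − I_D R_D = 1.78 − 0.584 × 7.25 = -2.46 V.
But -2.46 V < V_ov = 0.595 V, so the device is actually in triode.
In triode I_D = k_p[V_ov V_SD − ½ V_SD²] and I_D = (V_DD − V_SD)/R_D. Equating: 12 V_SD² − 15.24 V_SD + 1.78 = 0, giving V_SD = 0.13 V (the root below V_ov).
I_D = (1.78 − 0.13) / 7.25 = 0.228 mA.

I_D = 0.228 mA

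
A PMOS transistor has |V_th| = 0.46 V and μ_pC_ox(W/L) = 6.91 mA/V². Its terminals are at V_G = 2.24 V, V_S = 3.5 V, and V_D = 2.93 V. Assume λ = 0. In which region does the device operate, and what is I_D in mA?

Triode; I_D = 2.03 mA

V_SG = V_S − V_G = 3.5 − 2.24 = 1.26 V; V_SD = V_S − V_D = 3.5 − 2.93 = 0.57 V.
V_ov = V_SG − |V_th| = 1.26 − 0.46 = 0.8 V.
Since V_SD = 0.57 V < V_ov = 0.8 V, the device is in the triode region.
I_D = k_p [V_ov · V_SD − ½ V_SD²] = 6.91 × [0.8 × 0.57 − 0.5 × 0.57²] = 2.03 mA.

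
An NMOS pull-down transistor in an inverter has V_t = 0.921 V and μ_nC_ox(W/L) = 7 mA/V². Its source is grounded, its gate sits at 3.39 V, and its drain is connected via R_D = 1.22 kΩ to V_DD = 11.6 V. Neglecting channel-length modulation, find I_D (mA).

V_GS = V_G = 3.39 V, so V_ov = 3.39 − 0.921 = 2.47 V.
Assume saturation: I_D = ½ k_n V_ov² = 0.5 × 7 × 2.47² = 21.3 mA, giving V_DS = V_DD − I_D R_D = 11.6 − 21.3 × 1.22 = -14.4 V.
But -14.4 V < V_ov = 2.47 V, so the device is actually in triode.
In triode I_D = k_n[V_ov V_DS − ½ V_DS²] and I_D = (V_DD − V_DS)/R_D. Equating: 4.27 V_DS² − 22.09 V_DS + 11.6 = 0, giving V_DS = 0.593 V (the root below V_ov).
I_D = (11.6 − 0.593) / 1.22 = 9.02 mA.

I_D = 9.02 mA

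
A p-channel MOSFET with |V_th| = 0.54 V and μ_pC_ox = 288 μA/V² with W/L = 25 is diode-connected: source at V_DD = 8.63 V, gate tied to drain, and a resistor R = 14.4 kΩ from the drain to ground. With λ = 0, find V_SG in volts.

V_SG = 0.926 V

With gate tied to drain, V_SG = V_SD ≥ V_SG − |V_th|, so the device is in saturation.
k_p = μ_pC_ox · (W/L) = 7.2 mA/V².
KCL at the drain: ½ k_p (V_SG − |V_th|)² = (V_DD − V_SG)/R.
Let x = V_SG − 0.54. Then 51.8 x² + x − 8.09 = 0, giving x = 0.386 V (positive root), so V_SG = 0.926 V.
I_D = (V_DD − V_SG)/R = (8.63 − 0.926) / 14.4 = 0.535 mA.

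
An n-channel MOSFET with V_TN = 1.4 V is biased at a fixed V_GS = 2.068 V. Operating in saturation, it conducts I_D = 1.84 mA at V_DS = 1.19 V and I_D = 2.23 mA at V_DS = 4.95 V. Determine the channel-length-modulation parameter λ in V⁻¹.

λ = 0.0604 V⁻¹

With V_GS fixed, I_D ∝ (1 + λ V_DS) in saturation, so I_D2/I_D1 = (1 + λ V_DS2)/(1 + λ V_DS1).
2.23/1.84 = 1.212 = (1 + 4.95 λ)/(1 + 1.19 λ).
Solving: λ (I_D1 V_DS2 − I_D2 V_DS1) = I_D2 − I_D1, so λ = (2.23 − 1.84) / (1.84 × 4.95 − 2.23 × 1.19) = 0.39 / 6.45 = 0.0604 V⁻¹.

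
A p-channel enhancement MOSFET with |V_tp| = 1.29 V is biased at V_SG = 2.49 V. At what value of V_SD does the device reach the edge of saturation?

The boundary between triode and saturation is V_SD = V_SG − |V_tp| = V_ov.
V_ov = 2.49 − 1.29 = 1.2 V.

V_SD,sat = 1.20 V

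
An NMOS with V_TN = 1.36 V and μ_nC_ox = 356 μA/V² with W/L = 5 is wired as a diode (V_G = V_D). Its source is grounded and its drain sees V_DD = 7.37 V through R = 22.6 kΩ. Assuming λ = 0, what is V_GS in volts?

V_GS = 1.88 V

With gate tied to drain, V_GS = V_DS ≥ V_GS − V_TN, so the device is in saturation.
k_n = μ_nC_ox · (W/L) = 1.78 mA/V².
KCL at the drain: ½ k_n (V_GS − V_TN)² = (V_DD − V_GS)/R.
Let x = V_GS − 1.36. Then 20.1 x² + x − 6.01 = 0, giving x = 0.522 V (positive root), so V_GS = 1.88 V.
I_D = (V_DD − V_GS)/R = (7.37 − 1.88) / 22.6 = 0.243 mA.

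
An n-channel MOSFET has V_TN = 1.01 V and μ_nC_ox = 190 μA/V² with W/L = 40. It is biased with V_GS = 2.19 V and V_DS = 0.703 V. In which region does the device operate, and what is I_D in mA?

Triode; I_D = 4.43 mA

k_n = μ_nC_ox · (W/L) = 7.6 mA/V².
V_ov = V_GS − V_TN = 2.19 − 1.01 = 1.18 V.
Since V_DS = 0.703 V < V_ov = 1.18 V, the device is in the triode region.
I_D = k_n [V_ov · V_DS − ½ V_DS²] = 7.6 × [1.18 × 0.703 − 0.5 × 0.703²] = 4.43 mA.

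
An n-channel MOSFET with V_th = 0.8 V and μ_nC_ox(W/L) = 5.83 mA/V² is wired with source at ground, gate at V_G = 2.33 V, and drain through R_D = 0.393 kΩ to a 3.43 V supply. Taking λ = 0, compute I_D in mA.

I_D = 6.10 mA

V_GS = V_G = 2.33 V, so V_ov = 2.33 − 0.8 = 1.53 V.
Assume saturation: I_D = ½ k_n V_ov² = 0.5 × 5.83 × 1.53² = 6.82 mA, giving V_DS = V_DD − I_D R_D = 3.43 − 6.82 × 0.393 = 0.748 V.
But 0.748 V < V_ov = 1.53 V, so the device is actually in triode.
In triode I_D = k_n[V_ov V_DS − ½ V_DS²] and I_D = (V_DD − V_DS)/R_D. Equating: 1.15 V_DS² − 4.506 V_DS + 3.43 = 0, giving V_DS = 1.03 V (the root below V_ov).
I_D = (3.43 − 1.03) / 0.393 = 6.1 mA.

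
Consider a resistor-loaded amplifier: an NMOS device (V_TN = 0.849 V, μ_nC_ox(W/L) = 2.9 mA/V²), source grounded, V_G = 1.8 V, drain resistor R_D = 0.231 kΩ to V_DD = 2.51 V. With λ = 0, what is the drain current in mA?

I_D = 1.31 mA

V_GS = V_G = 1.8 V, so V_ov = 1.8 − 0.849 = 0.951 V.
Assume saturation: I_D = ½ k_n V_ov² = 0.5 × 2.9 × 0.951² = 1.31 mA, giving V_DS = V_DD − I_D R_D = 2.51 − 1.31 × 0.231 = 2.21 V.
V_DS = 2.21 V ≥ V_ov = 0.951 V, confirming saturation.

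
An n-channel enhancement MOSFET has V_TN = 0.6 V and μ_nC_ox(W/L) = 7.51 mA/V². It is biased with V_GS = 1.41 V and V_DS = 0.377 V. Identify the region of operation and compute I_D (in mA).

V_ov = V_GS − V_TN = 1.41 − 0.6 = 0.81 V.
Since V_DS = 0.377 V < V_ov = 0.81 V, the device is in the triode region.
I_D = k_n [V_ov · V_DS − ½ V_DS²] = 7.51 × [0.81 × 0.377 − 0.5 × 0.377²] = 1.76 mA.

Triode; I_D = 1.76 mA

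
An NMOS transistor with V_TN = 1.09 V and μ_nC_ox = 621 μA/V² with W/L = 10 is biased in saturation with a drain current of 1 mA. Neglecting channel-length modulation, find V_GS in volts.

k_n = μ_nC_ox · (W/L) = 6.21 mA/V².
In saturation I_D = ½ k_n (V_GS − V_TN)², so V_GS − V_TN = √(2 I_D / k_n) = √(2 × 1 / 6.21) = 0.568 V.
V_GS = 1.09 + 0.568 = 1.66 V.

V_GS = 1.66 V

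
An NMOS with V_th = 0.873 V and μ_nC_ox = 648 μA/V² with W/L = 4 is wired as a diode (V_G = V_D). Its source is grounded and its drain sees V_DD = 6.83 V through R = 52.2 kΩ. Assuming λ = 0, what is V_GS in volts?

With gate tied to drain, V_GS = V_DS ≥ V_GS − V_th, so the device is in saturation.
k_n = μ_nC_ox · (W/L) = 2.592 mA/V².
KCL at the drain: ½ k_n (V_GS − V_th)² = (V_DD − V_GS)/R.
Let x = V_GS − 0.873. Then 67.7 x² + x − 5.957 = 0, giving x = 0.289 V (positive root), so V_GS = 1.16 V.
I_D = (V_DD − V_GS)/R = (6.83 − 1.16) / 52.2 = 0.109 mA.

V_GS = 1.16 V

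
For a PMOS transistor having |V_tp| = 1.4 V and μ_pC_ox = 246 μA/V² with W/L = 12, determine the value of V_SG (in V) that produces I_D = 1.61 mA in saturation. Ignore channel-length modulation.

k_p = μ_pC_ox · (W/L) = 2.952 mA/V².
In saturation I_D = ½ k_p (V_SG − |V_tp|)², so V_SG − |V_tp| = √(2 I_D / k_p) = √(2 × 1.61 / 2.952) = 1.04 V.
V_SG = 1.4 + 1.04 = 2.44 V.

V_SG = 2.44 V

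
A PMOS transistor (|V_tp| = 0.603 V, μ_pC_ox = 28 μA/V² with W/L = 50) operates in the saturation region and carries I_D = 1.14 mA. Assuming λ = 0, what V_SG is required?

V_SG = 1.88 V

k_p = μ_pC_ox · (W/L) = 1.4 mA/V².
In saturation I_D = ½ k_p (V_SG − |V_tp|)², so V_SG − |V_tp| = √(2 I_D / k_p) = √(2 × 1.14 / 1.4) = 1.28 V.
V_SG = 0.603 + 1.28 = 1.88 V.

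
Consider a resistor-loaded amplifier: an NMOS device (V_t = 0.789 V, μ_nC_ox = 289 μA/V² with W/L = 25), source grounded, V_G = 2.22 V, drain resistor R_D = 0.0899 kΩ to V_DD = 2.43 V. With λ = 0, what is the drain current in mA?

V_GS = V_G = 2.22 V, so V_ov = 2.22 − 0.789 = 1.43 V.
k_n = μ_nC_ox · (W/L) = 7.225 mA/V².
Assume saturation: I_D = ½ k_n V_ov² = 0.5 × 7.225 × 1.43² = 7.4 mA, giving V_DS = V_DD − I_D R_D = 2.43 − 7.4 × 0.0899 = 1.76 V.
V_DS = 1.76 V ≥ V_ov = 1.43 V, confirming saturation.

I_D = 7.40 mA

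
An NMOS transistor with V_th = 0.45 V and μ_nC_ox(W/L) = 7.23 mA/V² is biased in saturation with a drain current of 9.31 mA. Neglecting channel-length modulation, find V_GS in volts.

In saturation I_D = ½ k_n (V_GS − V_th)², so V_GS − V_th = √(2 I_D / k_n) = √(2 × 9.31 / 7.23) = 1.6 V.
V_GS = 0.45 + 1.6 = 2.05 V.

V_GS = 2.05 V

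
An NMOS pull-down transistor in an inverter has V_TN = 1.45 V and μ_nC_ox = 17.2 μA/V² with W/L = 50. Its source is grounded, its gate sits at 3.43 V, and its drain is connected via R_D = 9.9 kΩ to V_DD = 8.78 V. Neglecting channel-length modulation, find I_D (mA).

I_D = 0.829 mA

V_GS = V_G = 3.43 V, so V_ov = 3.43 − 1.45 = 1.98 V.
k_n = μ_nC_ox · (W/L) = 0.86 mA/V².
Assume saturation: I_D = ½ k_n V_ov² = 0.5 × 0.86 × 1.98² = 1.69 mA, giving V_DS = V_DD − I_D R_D = 8.78 − 1.69 × 9.9 = -7.91 V.
But -7.91 V < V_ov = 1.98 V, so the device is actually in triode.
In triode I_D = k_n[V_ov V_DS − ½ V_DS²] and I_D = (V_DD − V_DS)/R_D. Equating: 4.26 V_DS² − 17.86 V_DS + 8.78 = 0, giving V_DS = 0.569 V (the root below V_ov).
I_D = (8.78 − 0.569) / 9.9 = 0.829 mA.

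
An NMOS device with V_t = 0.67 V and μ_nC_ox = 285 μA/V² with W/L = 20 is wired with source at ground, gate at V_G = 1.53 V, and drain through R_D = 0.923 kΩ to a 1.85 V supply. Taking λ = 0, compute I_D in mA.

V_GS = V_G = 1.53 V, so V_ov = 1.53 − 0.67 = 0.86 V.
k_n = μ_nC_ox · (W/L) = 5.7 mA/V².
Assume saturation: I_D = ½ k_n V_ov² = 0.5 × 5.7 × 0.86² = 2.11 mA, giving V_DS = V_DD − I_D R_D = 1.85 − 2.11 × 0.923 = -0.0956 V.
But -0.0956 V < V_ov = 0.86 V, so the device is actually in triode.
In triode I_D = k_n[V_ov V_DS − ½ V_DS²] and I_D = (V_DD − V_DS)/R_D. Equating: 2.63 V_DS² − 5.525 V_DS + 1.85 = 0, giving V_DS = 0.418 V (the root below V_ov).
I_D = (1.85 − 0.418) / 0.923 = 1.55 mA.

I_D = 1.55 mA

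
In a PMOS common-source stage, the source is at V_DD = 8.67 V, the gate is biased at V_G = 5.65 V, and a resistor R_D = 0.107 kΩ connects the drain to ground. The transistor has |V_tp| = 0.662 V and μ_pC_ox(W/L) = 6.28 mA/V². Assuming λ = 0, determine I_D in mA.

I_D = 17.5 mA

V_SG = V_DD − V_G = 8.67 − 5.65 = 3.02 V, so V_ov = 3.02 − 0.662 = 2.36 V.
Assume saturation: I_D = ½ k_p V_ov² = 0.5 × 6.28 × 2.36² = 17.5 mA, giving V_SD = V_DD − I_D R_D = 8.67 − 17.5 × 0.107 = 6.8 V.
V_SD = 6.8 V ≥ V_ov = 2.36 V, confirming saturation.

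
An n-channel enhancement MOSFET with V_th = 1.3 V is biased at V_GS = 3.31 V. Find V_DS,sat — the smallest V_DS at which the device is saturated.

The boundary between triode and saturation is V_DS = V_GS − V_th = V_ov.
V_ov = 3.31 − 1.3 = 2.01 V.

V_DS,sat = 2.01 V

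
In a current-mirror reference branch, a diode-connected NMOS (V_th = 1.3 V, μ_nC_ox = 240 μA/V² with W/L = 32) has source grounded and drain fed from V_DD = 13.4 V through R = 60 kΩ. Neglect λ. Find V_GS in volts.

V_GS = 1.53 V

With gate tied to drain, V_GS = V_DS ≥ V_GS − V_th, so the device is in saturation.
k_n = μ_nC_ox · (W/L) = 7.68 mA/V².
KCL at the drain: ½ k_n (V_GS − V_th)² = (V_DD − V_GS)/R.
Let x = V_GS − 1.3. Then 230 x² + x − 12.1 = 0, giving x = 0.227 V (positive root), so V_GS = 1.53 V.
I_D = (V_DD − V_GS)/R = (13.4 − 1.53) / 60 = 0.198 mA.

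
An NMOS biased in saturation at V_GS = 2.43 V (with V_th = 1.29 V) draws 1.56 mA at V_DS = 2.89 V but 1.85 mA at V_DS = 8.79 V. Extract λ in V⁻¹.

λ = 0.0347 V⁻¹

With V_GS fixed, I_D ∝ (1 + λ V_DS) in saturation, so I_D2/I_D1 = (1 + λ V_DS2)/(1 + λ V_DS1).
1.85/1.56 = 1.186 = (1 + 8.79 λ)/(1 + 2.89 λ).
Solving: λ (I_D1 V_DS2 − I_D2 V_DS1) = I_D2 − I_D1, so λ = (1.85 − 1.56) / (1.56 × 8.79 − 1.85 × 2.89) = 0.29 / 8.37 = 0.0347 V⁻¹.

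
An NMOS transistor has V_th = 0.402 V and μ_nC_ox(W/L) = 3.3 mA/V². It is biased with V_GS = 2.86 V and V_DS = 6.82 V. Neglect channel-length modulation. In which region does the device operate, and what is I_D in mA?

Saturation; I_D = 9.97 mA

V_ov = V_GS − V_th = 2.86 − 0.402 = 2.46 V.
Since V_DS = 6.82 V ≥ V_ov = 2.46 V, the device is in saturation.
I_D = ½ k_n V_ov² = 0.5 × 3.3 × 2.46² = 9.97 mA.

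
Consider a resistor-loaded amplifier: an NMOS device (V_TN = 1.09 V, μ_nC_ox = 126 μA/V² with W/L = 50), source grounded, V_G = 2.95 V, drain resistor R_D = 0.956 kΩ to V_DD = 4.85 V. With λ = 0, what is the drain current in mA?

I_D = 4.61 mA

V_GS = V_G = 2.95 V, so V_ov = 2.95 − 1.09 = 1.86 V.
k_n = μ_nC_ox · (W/L) = 6.3 mA/V².
Assume saturation: I_D = ½ k_n V_ov² = 0.5 × 6.3 × 1.86² = 10.9 mA, giving V_DS = V_DD − I_D R_D = 4.85 − 10.9 × 0.956 = -5.57 V.
But -5.57 V < V_ov = 1.86 V, so the device is actually in triode.
In triode I_D = k_n[V_ov V_DS − ½ V_DS²] and I_D = (V_DD − V_DS)/R_D. Equating: 3.01 V_DS² − 12.2 V_DS + 4.85 = 0, giving V_DS = 0.447 V (the root below V_ov).
I_D = (4.85 − 0.447) / 0.956 = 4.61 mA.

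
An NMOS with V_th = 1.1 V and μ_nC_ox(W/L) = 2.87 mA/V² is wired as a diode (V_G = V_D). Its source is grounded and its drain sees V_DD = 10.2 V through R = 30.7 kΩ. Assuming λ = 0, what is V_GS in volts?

V_GS = 1.54 V

With gate tied to drain, V_GS = V_DS ≥ V_GS − V_th, so the device is in saturation.
KCL at the drain: ½ k_n (V_GS − V_th)² = (V_DD − V_GS)/R.
Let x = V_GS − 1.1. Then 44.1 x² + x − 9.1 = 0, giving x = 0.443 V (positive root), so V_GS = 1.54 V.
I_D = (V_DD − V_GS)/R = (10.2 − 1.54) / 30.7 = 0.282 mA.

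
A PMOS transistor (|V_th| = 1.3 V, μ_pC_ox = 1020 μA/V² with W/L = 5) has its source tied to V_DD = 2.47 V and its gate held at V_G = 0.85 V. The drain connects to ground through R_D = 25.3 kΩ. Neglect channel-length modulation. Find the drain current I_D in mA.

I_D = 0.0951 mA

V_SG = V_DD − V_G = 2.47 − 0.85 = 1.62 V, so V_ov = 1.62 − 1.3 = 0.32 V.
k_p = μ_pC_ox · (W/L) = 5.1 mA/V².
Assume saturation: I_D = ½ k_p V_ov² = 0.5 × 5.1 × 0.32² = 0.261 mA, giving V_SD = V_DD − I_D R_D = 2.47 − 0.261 × 25.3 = -4.14 V.
But -4.14 V < V_ov = 0.32 V, so the device is actually in triode.
In triode I_D = k_p[V_ov V_SD − ½ V_SD²] and I_D = (V_DD − V_SD)/R_D. Equating: 64.5 V_SD² − 42.29 V_SD + 2.47 = 0, giving V_SD = 0.0648 V (the root below V_ov).
I_D = (2.47 − 0.0648) / 25.3 = 0.0951 mA.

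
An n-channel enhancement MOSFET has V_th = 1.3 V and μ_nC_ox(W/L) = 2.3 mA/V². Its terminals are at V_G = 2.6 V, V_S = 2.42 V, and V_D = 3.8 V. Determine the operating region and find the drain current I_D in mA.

Cutoff; I_D = 0 mA

V_GS = V_G − V_S = 2.6 − 2.42 = 0.18 V; V_DS = V_D − V_S = 3.8 − 2.42 = 1.38 V.
V_GS = 0.18 V < V_th = 1.3 V, so the transistor is in cutoff.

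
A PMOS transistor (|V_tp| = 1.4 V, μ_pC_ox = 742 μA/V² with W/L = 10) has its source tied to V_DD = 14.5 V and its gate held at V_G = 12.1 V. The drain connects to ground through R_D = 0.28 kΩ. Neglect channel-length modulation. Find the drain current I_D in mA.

I_D = 3.71 mA

V_SG = V_DD − V_G = 14.5 − 12.1 = 2.4 V, so V_ov = 2.4 − 1.4 = 1 V.
k_p = μ_pC_ox · (W/L) = 7.42 mA/V².
Assume saturation: I_D = ½ k_p V_ov² = 0.5 × 7.42 × 1² = 3.71 mA, giving V_SD = V_DD − I_D R_D = 14.5 − 3.71 × 0.28 = 13.5 V.
V_SD = 13.5 V ≥ V_ov = 1 V, confirming saturation.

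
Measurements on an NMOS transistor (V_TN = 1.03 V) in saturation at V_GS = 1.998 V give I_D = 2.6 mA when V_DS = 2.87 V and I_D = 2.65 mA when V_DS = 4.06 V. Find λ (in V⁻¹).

λ = 0.0169 V⁻¹

With V_GS fixed, I_D ∝ (1 + λ V_DS) in saturation, so I_D2/I_D1 = (1 + λ V_DS2)/(1 + λ V_DS1).
2.65/2.6 = 1.019 = (1 + 4.06 λ)/(1 + 2.87 λ).
Solving: λ (I_D1 V_DS2 − I_D2 V_DS1) = I_D2 − I_D1, so λ = (2.65 − 2.6) / (2.6 × 4.06 − 2.65 × 2.87) = 0.05 / 2.95 = 0.0169 V⁻¹.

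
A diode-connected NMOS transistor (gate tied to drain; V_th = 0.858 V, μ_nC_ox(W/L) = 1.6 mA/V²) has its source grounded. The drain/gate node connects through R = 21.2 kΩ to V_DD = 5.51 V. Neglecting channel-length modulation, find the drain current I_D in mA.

I_D = 0.196 mA

With gate tied to drain, V_GS = V_DS ≥ V_GS − V_th, so the device is in saturation.
KCL at the drain: ½ k_n (V_GS − V_th)² = (V_DD − V_GS)/R.
Let x = V_GS − 0.858. Then 17 x² + x − 4.652 = 0, giving x = 0.495 V (positive root), so V_GS = 1.35 V.
I_D = (V_DD − V_GS)/R = (5.51 − 1.35) / 21.2 = 0.196 mA.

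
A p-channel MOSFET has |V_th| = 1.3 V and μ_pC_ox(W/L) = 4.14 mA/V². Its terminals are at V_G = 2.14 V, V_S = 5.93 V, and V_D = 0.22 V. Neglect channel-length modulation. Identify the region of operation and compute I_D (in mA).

Saturation; I_D = 12.8 mA

V_SG = V_S − V_G = 5.93 − 2.14 = 3.79 V; V_SD = V_S − V_D = 5.93 − 0.22 = 5.71 V.
V_ov = V_SG − |V_th| = 3.79 − 1.3 = 2.49 V.
Since V_SD = 5.71 V ≥ V_ov = 2.49 V, the device is in saturation.
I_D = ½ k_p V_ov² = 0.5 × 4.14 × 2.49² = 12.8 mA.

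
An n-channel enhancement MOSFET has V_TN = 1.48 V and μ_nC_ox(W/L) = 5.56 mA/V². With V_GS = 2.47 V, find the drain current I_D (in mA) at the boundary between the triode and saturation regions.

At the boundary V_DS = V_ov = V_GS − V_TN = 2.47 − 1.48 = 0.99 V.
I_D = ½ k_n V_ov² = 0.5 × 5.56 × 0.99² = 2.72 mA.

I_D = 2.72 mA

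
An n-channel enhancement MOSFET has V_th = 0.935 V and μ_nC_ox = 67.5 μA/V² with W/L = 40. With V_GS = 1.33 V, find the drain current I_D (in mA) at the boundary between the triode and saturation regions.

I_D = 0.211 mA

At the boundary V_DS = V_ov = V_GS − V_th = 1.33 − 0.935 = 0.395 V.
k_n = μ_nC_ox · (W/L) = 2.7 mA/V².
I_D = ½ k_n V_ov² = 0.5 × 2.7 × 0.395² = 0.211 mA.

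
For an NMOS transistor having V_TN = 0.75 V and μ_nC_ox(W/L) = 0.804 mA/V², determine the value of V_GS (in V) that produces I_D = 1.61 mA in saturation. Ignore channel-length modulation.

In saturation I_D = ½ k_n (V_GS − V_TN)², so V_GS − V_TN = √(2 I_D / k_n) = √(2 × 1.61 / 0.804) = 2 V.
V_GS = 0.75 + 2 = 2.75 V.

V_GS = 2.75 V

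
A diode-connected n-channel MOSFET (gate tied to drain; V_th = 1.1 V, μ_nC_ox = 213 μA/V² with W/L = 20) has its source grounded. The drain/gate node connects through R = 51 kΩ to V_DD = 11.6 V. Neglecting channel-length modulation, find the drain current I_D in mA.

With gate tied to drain, V_GS = V_DS ≥ V_GS − V_th, so the device is in saturation.
k_n = μ_nC_ox · (W/L) = 4.26 mA/V².
KCL at the drain: ½ k_n (V_GS − V_th)² = (V_DD − V_GS)/R.
Let x = V_GS − 1.1. Then 109 x² + x − 10.5 = 0, giving x = 0.306 V (positive root), so V_GS = 1.41 V.
I_D = (V_DD − V_GS)/R = (11.6 − 1.41) / 51 = 0.2 mA.

I_D = 0.200 mA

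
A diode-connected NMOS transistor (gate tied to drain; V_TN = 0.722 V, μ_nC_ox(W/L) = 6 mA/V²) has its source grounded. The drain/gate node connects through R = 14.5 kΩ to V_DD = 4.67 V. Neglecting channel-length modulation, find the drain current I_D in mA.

I_D = 0.252 mA

With gate tied to drain, V_GS = V_DS ≥ V_GS − V_TN, so the device is in saturation.
KCL at the drain: ½ k_n (V_GS − V_TN)² = (V_DD − V_GS)/R.
Let x = V_GS − 0.722. Then 43.5 x² + x − 3.948 = 0, giving x = 0.29 V (positive root), so V_GS = 1.01 V.
I_D = (V_DD − V_GS)/R = (4.67 − 1.01) / 14.5 = 0.252 mA.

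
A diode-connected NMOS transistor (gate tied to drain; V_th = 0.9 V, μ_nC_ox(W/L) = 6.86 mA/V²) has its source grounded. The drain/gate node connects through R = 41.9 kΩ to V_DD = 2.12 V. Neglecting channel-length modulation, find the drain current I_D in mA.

With gate tied to drain, V_GS = V_DS ≥ V_GS − V_th, so the device is in saturation.
KCL at the drain: ½ k_n (V_GS − V_th)² = (V_DD − V_GS)/R.
Let x = V_GS − 0.9. Then 144 x² + x − 1.22 = 0, giving x = 0.0887 V (positive root), so V_GS = 0.989 V.
I_D = (V_DD − V_GS)/R = (2.12 − 0.989) / 41.9 = 0.027 mA.

I_D = 0.0270 mA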